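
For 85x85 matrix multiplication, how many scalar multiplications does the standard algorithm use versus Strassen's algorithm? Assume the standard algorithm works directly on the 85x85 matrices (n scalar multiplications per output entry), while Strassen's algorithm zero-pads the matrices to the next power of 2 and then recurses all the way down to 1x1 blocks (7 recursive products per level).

Matrix multiplication for 85x85 matrices:

Strassen's algorithm requires power-of-2 dimensions. Pad 85x85 to 128x128 (next power of 2).

Standard algorithm: 85^3 = 614125 multiplications
Strassen's algorithm: 7^(log2(128)) = 7^7 = 823543 multiplications
Difference: 614125 - 823543 = -209418 (Strassen uses MORE here due to padding overhead — for small or just-over-power-of-2 n, padding can outweigh the per-level savings)

Standard: 614125 multiplications (85^3). Strassen: 823543 multiplications (7^7, after padding to 128x128). Strassen reduces 8 recursive multiplications to 7 at each level.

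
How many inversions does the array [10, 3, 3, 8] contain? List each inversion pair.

Finding inversions in [10, 3, 3, 8]:

(0, 1): arr[0]=10 > arr[1]=3
(0, 2): arr[0]=10 > arr[2]=3
(0, 3): arr[0]=10 > arr[3]=8

Total inversions: 3

The array has 3 inversion(s): (0,1), (0,2), (0,3). Each pair (i,j) satisfies i < j and arr[i] > arr[j].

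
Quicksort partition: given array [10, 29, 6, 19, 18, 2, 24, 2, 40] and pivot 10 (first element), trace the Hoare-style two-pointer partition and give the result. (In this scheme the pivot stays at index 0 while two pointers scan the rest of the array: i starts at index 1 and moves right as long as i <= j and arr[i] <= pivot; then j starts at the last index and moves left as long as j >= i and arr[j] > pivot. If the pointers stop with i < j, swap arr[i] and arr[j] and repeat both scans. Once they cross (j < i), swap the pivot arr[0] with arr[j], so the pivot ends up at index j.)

Hoare-style two-pointer partition with pivot = 10:

Initial array: [10, 29, 6, 19, 18, 2, 24, 2, 40]

Pointers start at i = 1, j = 8.
i stops at index 1 (arr[1]=29 > 10), j stops at index 7 (arr[7]=2 <= 10): swap arr[1] and arr[7], array becomes [10, 2, 6, 19, 18, 2, 24, 29, 40]
i stops at index 3 (arr[3]=19 > 10), j stops at index 5 (arr[5]=2 <= 10): swap arr[3] and arr[5], array becomes [10, 2, 6, 2, 18, 19, 24, 29, 40]
i ends at 4, j ends at 3: the pointers have crossed (j < i), so scanning stops.

Swap pivot arr[0] with arr[3] to place pivot at position 3: [2, 2, 6, 10, 18, 19, 24, 29, 40]
Pivot position: 3

After partitioning with pivot 10, the array becomes [2, 2, 6, 10, 18, 19, 24, 29, 40]. The pivot is placed at index 3. All elements to the left of the pivot are <= 10, and all elements to the right are > 10.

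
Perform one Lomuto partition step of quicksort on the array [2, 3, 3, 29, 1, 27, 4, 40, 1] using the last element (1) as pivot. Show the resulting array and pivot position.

Lomuto partition with pivot = 1:

Initial array: [2, 3, 3, 29, 1, 27, 4, 40, 1]

arr[0]=2 > 1: no swap
arr[1]=3 > 1: no swap
arr[2]=3 > 1: no swap
arr[3]=29 > 1: no swap
arr[4]=1 <= 1: swap with position 0, array becomes [1, 3, 3, 29, 2, 27, 4, 40, 1]
arr[5]=27 > 1: no swap
arr[6]=4 > 1: no swap
arr[7]=40 > 1: no swap

Place pivot at position 1: [1, 1, 3, 29, 2, 27, 4, 40, 3]
Pivot position: 1

After partitioning with pivot 1, the array becomes [1, 1, 3, 29, 2, 27, 4, 40, 3]. The pivot is placed at index 1. All elements to the left of the pivot are <= 1, and all elements to the right are > 1.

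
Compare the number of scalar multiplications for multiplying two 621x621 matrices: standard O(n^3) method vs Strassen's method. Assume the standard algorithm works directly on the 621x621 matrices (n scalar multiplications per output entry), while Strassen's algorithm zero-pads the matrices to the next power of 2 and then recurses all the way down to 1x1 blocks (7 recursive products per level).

Matrix multiplication for 621x621 matrices:

Strassen's algorithm requires power-of-2 dimensions. Pad 621x621 to 1024x1024 (next power of 2).

Standard algorithm: 621^3 = 239483061 multiplications
Strassen's algorithm: 7^(log2(1024)) = 7^10 = 282475249 multiplications
Difference: 239483061 - 282475249 = -42992188 (Strassen uses MORE here due to padding overhead — for small or just-over-power-of-2 n, padding can outweigh the per-level savings)

Standard: 239483061 multiplications (621^3). Strassen: 282475249 multiplications (7^10, after padding to 1024x1024). Strassen reduces 8 recursive multiplications to 7 at each level.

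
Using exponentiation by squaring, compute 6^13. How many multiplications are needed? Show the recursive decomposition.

Computing 6^13 by squaring (build up from 6^1; each line after the first costs one multiplication):

6^1 = 6
6^2 = (6^1)^2 = 6^2 = 36
6^3 = 6 * 6^2 = 6 * 36 = 216
6^6 = (6^3)^2 = 216^2 = 46656
6^12 = (6^6)^2 = 46656^2 = 2176782336
6^13 = 6 * 6^12 = 6 * 2176782336 = 13060694016

Result: 13060694016
Multiplications needed: 5 (5 lines after 6^1)

6^13 = 13060694016. Using exponentiation by squaring, this requires 5 multiplications. The key idea: if the exponent is even, square the half-power; if odd, multiply by the base once.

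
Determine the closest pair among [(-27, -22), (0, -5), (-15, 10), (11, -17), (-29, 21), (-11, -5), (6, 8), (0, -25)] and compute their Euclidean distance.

Computing all pairwise distances among 8 points:

d((-27, -22), (0, -5)) = 31.9061
d((-27, -22), (-15, 10)) = 34.176
d((-27, -22), (11, -17)) = 38.3275
d((-27, -22), (-29, 21)) = 43.0465
d((-27, -22), (-11, -5)) = 23.3452
d((-27, -22), (6, 8)) = 44.5982
d((-27, -22), (0, -25)) = 27.1662
d((0, -5), (-15, 10)) = 21.2132
d((0, -5), (11, -17)) = 16.2788
d((0, -5), (-29, 21)) = 38.9487
d((0, -5), (-11, -5)) = 11.0 <-- minimum
d((0, -5), (6, 8)) = 14.3178
d((0, -5), (0, -25)) = 20.0
d((-15, 10), (11, -17)) = 37.4833
d((-15, 10), (-29, 21)) = 17.8045
d((-15, 10), (-11, -5)) = 15.5242
d((-15, 10), (6, 8)) = 21.095
d((-15, 10), (0, -25)) = 38.0789
d((11, -17), (-29, 21)) = 55.1725
d((11, -17), (-11, -5)) = 25.0599
d((11, -17), (6, 8)) = 25.4951
d((11, -17), (0, -25)) = 13.6015
d((-29, 21), (-11, -5)) = 31.6228
d((-29, 21), (6, 8)) = 37.3363
d((-29, 21), (0, -25)) = 54.3783
d((-11, -5), (6, 8)) = 21.4009
d((-11, -5), (0, -25)) = 22.8254
d((6, 8), (0, -25)) = 33.541

Closest pair: (0, -5) and (-11, -5) with distance 11.0

The closest pair is (0, -5) and (-11, -5) with Euclidean distance 11.0. For 8 points, brute-force pairwise comparison is shown above. For large n, the divide-and-conquer algorithm (sort by x, recurse on halves, check the dividing strip) achieves O(n log n).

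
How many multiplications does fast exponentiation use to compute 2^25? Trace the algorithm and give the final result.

Computing 2^25 by squaring (build up from 2^1; each line after the first costs one multiplication):

2^1 = 2
2^2 = (2^1)^2 = 2^2 = 4
2^3 = 2 * 2^2 = 2 * 4 = 8
2^6 = (2^3)^2 = 8^2 = 64
2^12 = (2^6)^2 = 64^2 = 4096
2^24 = (2^12)^2 = 4096^2 = 16777216
2^25 = 2 * 2^24 = 2 * 16777216 = 33554432

Result: 33554432
Multiplications needed: 6 (6 lines after 2^1)

2^25 = 33554432. Using exponentiation by squaring, this requires 6 multiplications. The key idea: if the exponent is even, square the half-power; if odd, multiply by the base once.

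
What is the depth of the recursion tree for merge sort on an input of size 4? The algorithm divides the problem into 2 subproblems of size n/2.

For divide and conquer with division factor 2:

Problem sizes at each level:
Level 0: 4
Level 1: 2
Level 2: 1

The root is level 0 and the size-1 base case is level 2 (the tree spans levels 0 through 2, i.e. 3 levels counting the root), so the depth is the number of divisions: log_2(4) = 2

The recursion tree depth is log_2(4) = 2. At each level, the problem size is divided by 2, so it takes 2 divisions to reduce to a base case of size 1. The algorithm makes 2 recursive calls at each level.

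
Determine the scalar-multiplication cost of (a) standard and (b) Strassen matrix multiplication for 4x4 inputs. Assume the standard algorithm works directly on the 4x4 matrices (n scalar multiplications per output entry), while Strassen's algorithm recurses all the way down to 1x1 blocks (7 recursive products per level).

Matrix multiplication for 4x4 matrices:

Standard algorithm: 4^3 = 64 multiplications
Strassen's algorithm: 7^(log2(4)) = 7^2 = 49 multiplications
Savings: 64 - 49 = 15 multiplications

Standard: 64 multiplications (4^3). Strassen: 49 multiplications (7^2). Strassen reduces 8 recursive multiplications to 7 at each level.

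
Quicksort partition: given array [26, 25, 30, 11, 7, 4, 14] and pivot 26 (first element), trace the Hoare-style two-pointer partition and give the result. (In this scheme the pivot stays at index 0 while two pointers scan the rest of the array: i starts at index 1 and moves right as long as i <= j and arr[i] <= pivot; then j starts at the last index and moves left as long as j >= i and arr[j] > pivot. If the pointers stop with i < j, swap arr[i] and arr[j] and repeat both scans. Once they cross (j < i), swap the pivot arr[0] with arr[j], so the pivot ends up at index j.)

Hoare-style two-pointer partition with pivot = 26:

Initial array: [26, 25, 30, 11, 7, 4, 14]

Pointers start at i = 1, j = 6.
i stops at index 2 (arr[2]=30 > 26), j stops at index 6 (arr[6]=14 <= 26): swap arr[2] and arr[6], array becomes [26, 25, 14, 11, 7, 4, 30]
i ends at 6, j ends at 5: the pointers have crossed (j < i), so scanning stops.

Swap pivot arr[0] with arr[5] to place pivot at position 5: [4, 25, 14, 11, 7, 26, 30]
Pivot position: 5

After partitioning with pivot 26, the array becomes [4, 25, 14, 11, 7, 26, 30]. The pivot is placed at index 5. All elements to the left of the pivot are <= 26, and all elements to the right are > 26.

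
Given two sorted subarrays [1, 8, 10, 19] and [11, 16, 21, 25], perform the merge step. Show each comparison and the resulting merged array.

Merging process:

Compare 1 vs 11: take 1 from left. Merged: [1]
Compare 8 vs 11: take 8 from left. Merged: [1, 8]
Compare 10 vs 11: take 10 from left. Merged: [1, 8, 10]
Compare 19 vs 11: take 11 from right. Merged: [1, 8, 10, 11]
Compare 19 vs 16: take 16 from right. Merged: [1, 8, 10, 11, 16]
Compare 19 vs 21: take 19 from left. Merged: [1, 8, 10, 11, 16, 19]
Append remaining from right: [21, 25]. Merged: [1, 8, 10, 11, 16, 19, 21, 25]

Final merged array: [1, 8, 10, 11, 16, 19, 21, 25]
Total comparisons: 6

The merged array is [1, 8, 10, 11, 16, 19, 21, 25], requiring 6 comparisons. The merge step runs in O(n) time where n is the total number of elements.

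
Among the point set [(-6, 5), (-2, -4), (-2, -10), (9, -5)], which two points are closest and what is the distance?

Computing all pairwise distances among 4 points:

d((-6, 5), (-2, -4)) = 9.8489
d((-6, 5), (-2, -10)) = 15.5242
d((-6, 5), (9, -5)) = 18.0278
d((-2, -4), (-2, -10)) = 6.0 <-- minimum
d((-2, -4), (9, -5)) = 11.0454
d((-2, -10), (9, -5)) = 12.083

Closest pair: (-2, -4) and (-2, -10) with distance 6.0

The closest pair is (-2, -4) and (-2, -10) with Euclidean distance 6.0. For 4 points, brute-force pairwise comparison is shown above. For large n, the divide-and-conquer algorithm (sort by x, recurse on halves, check the dividing strip) achieves O(n log n).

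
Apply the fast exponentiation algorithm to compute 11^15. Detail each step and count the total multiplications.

Computing 11^15 by squaring (build up from 11^1; each line after the first costs one multiplication):

11^1 = 11
11^2 = (11^1)^2 = 11^2 = 121
11^3 = 11 * 11^2 = 11 * 121 = 1331
11^6 = (11^3)^2 = 1331^2 = 1771561
11^7 = 11 * 11^6 = 11 * 1771561 = 19487171
11^14 = (11^7)^2 = 19487171^2 = 379749833583241
11^15 = 11 * 11^14 = 11 * 379749833583241 = 4177248169415651

Result: 4177248169415651
Multiplications needed: 6 (6 lines after 11^1)

11^15 = 4177248169415651. Using exponentiation by squaring, this requires 6 multiplications. The key idea: if the exponent is even, square the half-power; if odd, multiply by the base once.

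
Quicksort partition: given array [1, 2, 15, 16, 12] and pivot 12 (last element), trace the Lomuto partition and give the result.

Lomuto partition with pivot = 12:

Initial array: [1, 2, 15, 16, 12]

arr[0]=1 <= 12: swap with position 0, array becomes [1, 2, 15, 16, 12]
arr[1]=2 <= 12: swap with position 1, array becomes [1, 2, 15, 16, 12]
arr[2]=15 > 12: no swap
arr[3]=16 > 12: no swap

Place pivot at position 2: [1, 2, 12, 16, 15]
Pivot position: 2

After partitioning with pivot 12, the array becomes [1, 2, 12, 16, 15]. The pivot is placed at index 2. All elements to the left of the pivot are <= 12, and all elements to the right are > 12.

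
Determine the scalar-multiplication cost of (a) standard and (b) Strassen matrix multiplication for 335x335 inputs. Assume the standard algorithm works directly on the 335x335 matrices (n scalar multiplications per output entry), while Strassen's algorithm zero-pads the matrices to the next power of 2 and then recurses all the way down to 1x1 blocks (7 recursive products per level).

Matrix multiplication for 335x335 matrices:

Strassen's algorithm requires power-of-2 dimensions. Pad 335x335 to 512x512 (next power of 2).

Standard algorithm: 335^3 = 37595375 multiplications
Strassen's algorithm: 7^(log2(512)) = 7^9 = 40353607 multiplications
Difference: 37595375 - 40353607 = -2758232 (Strassen uses MORE here due to padding overhead — for small or just-over-power-of-2 n, padding can outweigh the per-level savings)

Standard: 37595375 multiplications (335^3). Strassen: 40353607 multiplications (7^9, after padding to 512x512). Strassen reduces 8 recursive multiplications to 7 at each level.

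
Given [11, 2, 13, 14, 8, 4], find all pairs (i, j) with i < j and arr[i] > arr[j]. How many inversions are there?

Finding inversions in [11, 2, 13, 14, 8, 4]:

(0, 1): arr[0]=11 > arr[1]=2
(0, 4): arr[0]=11 > arr[4]=8
(0, 5): arr[0]=11 > arr[5]=4
(2, 4): arr[2]=13 > arr[4]=8
(2, 5): arr[2]=13 > arr[5]=4
(3, 4): arr[3]=14 > arr[4]=8
(3, 5): arr[3]=14 > arr[5]=4
(4, 5): arr[4]=8 > arr[5]=4

Total inversions: 8

The array has 8 inversion(s): (0,1), (0,4), (0,5), (2,4), (2,5), (3,4), (3,5), (4,5). Each pair (i,j) satisfies i < j and arr[i] > arr[j].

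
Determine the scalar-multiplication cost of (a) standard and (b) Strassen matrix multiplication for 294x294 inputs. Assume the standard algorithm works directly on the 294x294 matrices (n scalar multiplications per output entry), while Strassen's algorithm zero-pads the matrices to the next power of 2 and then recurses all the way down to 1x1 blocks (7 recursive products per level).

Matrix multiplication for 294x294 matrices:

Strassen's algorithm requires power-of-2 dimensions. Pad 294x294 to 512x512 (next power of 2).

Standard algorithm: 294^3 = 25412184 multiplications
Strassen's algorithm: 7^(log2(512)) = 7^9 = 40353607 multiplications
Difference: 25412184 - 40353607 = -14941423 (Strassen uses MORE here due to padding overhead — for small or just-over-power-of-2 n, padding can outweigh the per-level savings)

Standard: 25412184 multiplications (294^3). Strassen: 40353607 multiplications (7^9, after padding to 512x512). Strassen reduces 8 recursive multiplications to 7 at each level.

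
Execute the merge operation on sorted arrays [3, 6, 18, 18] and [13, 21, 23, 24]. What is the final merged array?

Merging process:

Compare 3 vs 13: take 3 from left. Merged: [3]
Compare 6 vs 13: take 6 from left. Merged: [3, 6]
Compare 18 vs 13: take 13 from right. Merged: [3, 6, 13]
Compare 18 vs 21: take 18 from left. Merged: [3, 6, 13, 18]
Compare 18 vs 21: take 18 from left. Merged: [3, 6, 13, 18, 18]
Append remaining from right: [21, 23, 24]. Merged: [3, 6, 13, 18, 18, 21, 23, 24]

Final merged array: [3, 6, 13, 18, 18, 21, 23, 24]
Total comparisons: 5

The merged array is [3, 6, 13, 18, 18, 21, 23, 24], requiring 5 comparisons. The merge step runs in O(n) time where n is the total number of elements.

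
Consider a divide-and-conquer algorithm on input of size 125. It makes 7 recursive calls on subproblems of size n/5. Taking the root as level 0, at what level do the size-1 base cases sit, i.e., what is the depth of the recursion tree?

For divide and conquer with division factor 5:

Problem sizes at each level:
Level 0: 125
Level 1: 25
Level 2: 5
Level 3: 1

The root is level 0 and the size-1 base case is level 3 (the tree spans levels 0 through 3, i.e. 4 levels counting the root), so the depth is the number of divisions: log_5(125) = 3

The recursion tree depth is log_5(125) = 3. At each level, the problem size is divided by 5, so it takes 3 divisions to reduce to a base case of size 1. The algorithm makes 7 recursive calls at each level.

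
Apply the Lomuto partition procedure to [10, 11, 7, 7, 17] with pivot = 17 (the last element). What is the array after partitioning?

Lomuto partition with pivot = 17:

Initial array: [10, 11, 7, 7, 17]

arr[0]=10 <= 17: swap with position 0, array becomes [10, 11, 7, 7, 17]
arr[1]=11 <= 17: swap with position 1, array becomes [10, 11, 7, 7, 17]
arr[2]=7 <= 17: swap with position 2, array becomes [10, 11, 7, 7, 17]
arr[3]=7 <= 17: swap with position 3, array becomes [10, 11, 7, 7, 17]

Place pivot at position 4: [10, 11, 7, 7, 17]
Pivot position: 4

After partitioning with pivot 17, the array becomes [10, 11, 7, 7, 17]. The pivot is placed at index 4. All elements to the left of the pivot are <= 17, and all elements to the right are > 17.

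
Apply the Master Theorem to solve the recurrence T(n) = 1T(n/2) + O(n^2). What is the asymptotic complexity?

Master Theorem for T(n) = 1T(n/2) + O(n^2):

a = 1, b = 2, c = 2
log_b(a) = log_2(1) = 0.0000

Case 3: c = 2 > log_2(1) = 0.0000
T(n) = O(n^2) = O(n^2)

For T(n) = 1T(n/2) + O(n^2): log_2(1) = 0.0000. This is Case 3 of the Master Theorem (c > log_b(a), work dominated by root), giving O(n^2).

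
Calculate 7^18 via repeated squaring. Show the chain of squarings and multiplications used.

Computing 7^18 by squaring (build up from 7^1; each line after the first costs one multiplication):

7^1 = 7
7^2 = (7^1)^2 = 7^2 = 49
7^4 = (7^2)^2 = 49^2 = 2401
7^8 = (7^4)^2 = 2401^2 = 5764801
7^9 = 7 * 7^8 = 7 * 5764801 = 40353607
7^18 = (7^9)^2 = 40353607^2 = 1628413597910449

Result: 1628413597910449
Multiplications needed: 5 (5 lines after 7^1)

7^18 = 1628413597910449. Using exponentiation by squaring, this requires 5 multiplications. The key idea: if the exponent is even, square the half-power; if odd, multiply by the base once.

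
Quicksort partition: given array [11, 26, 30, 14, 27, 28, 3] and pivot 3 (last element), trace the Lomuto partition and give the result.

Lomuto partition with pivot = 3:

Initial array: [11, 26, 30, 14, 27, 28, 3]

arr[0]=11 > 3: no swap
arr[1]=26 > 3: no swap
arr[2]=30 > 3: no swap
arr[3]=14 > 3: no swap
arr[4]=27 > 3: no swap
arr[5]=28 > 3: no swap

Place pivot at position 0: [3, 26, 30, 14, 27, 28, 11]
Pivot position: 0

After partitioning with pivot 3, the array becomes [3, 26, 30, 14, 27, 28, 11]. The pivot is placed at index 0. All elements to the left of the pivot are <= 3, and all elements to the right are > 3.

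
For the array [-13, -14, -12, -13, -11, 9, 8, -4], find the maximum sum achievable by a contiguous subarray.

Using Kadane's algorithm on [-13, -14, -12, -13, -11, 9, 8, -4]:

Scanning through the array:
Position 1 (value -14): max_ending_here = -14, max_so_far = -13
Position 2 (value -12): max_ending_here = -12, max_so_far = -12
Position 3 (value -13): max_ending_here = -13, max_so_far = -12
Position 4 (value -11): max_ending_here = -11, max_so_far = -11
Position 5 (value 9): max_ending_here = 9, max_so_far = 9
Position 6 (value 8): max_ending_here = 17, max_so_far = 17
Position 7 (value -4): max_ending_here = 13, max_so_far = 17

Maximum subarray: [9, 8]
Maximum sum: 17

The maximum subarray is [9, 8] with sum 17. This subarray runs from index 5 to index 6.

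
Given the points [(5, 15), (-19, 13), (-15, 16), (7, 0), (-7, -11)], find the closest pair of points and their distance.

Computing all pairwise distances among 5 points:

d((5, 15), (-19, 13)) = 24.0832
d((5, 15), (-15, 16)) = 20.025
d((5, 15), (7, 0)) = 15.1327
d((5, 15), (-7, -11)) = 28.6356
d((-19, 13), (-15, 16)) = 5.0 <-- minimum
d((-19, 13), (7, 0)) = 29.0689
d((-19, 13), (-7, -11)) = 26.8328
d((-15, 16), (7, 0)) = 27.2029
d((-15, 16), (-7, -11)) = 28.1603
d((7, 0), (-7, -11)) = 17.8045

Closest pair: (-19, 13) and (-15, 16) with distance 5.0

The closest pair is (-19, 13) and (-15, 16) with Euclidean distance 5.0. For 5 points, brute-force pairwise comparison is shown above. For large n, the divide-and-conquer algorithm (sort by x, recurse on halves, check the dividing strip) achieves O(n log n).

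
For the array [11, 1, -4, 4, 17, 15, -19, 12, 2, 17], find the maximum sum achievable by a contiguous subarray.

Using Kadane's algorithm on [11, 1, -4, 4, 17, 15, -19, 12, 2, 17]:

Scanning through the array:
Position 1 (value 1): max_ending_here = 12, max_so_far = 12
Position 2 (value -4): max_ending_here = 8, max_so_far = 12
Position 3 (value 4): max_ending_here = 12, max_so_far = 12
Position 4 (value 17): max_ending_here = 29, max_so_far = 29
Position 5 (value 15): max_ending_here = 44, max_so_far = 44
Position 6 (value -19): max_ending_here = 25, max_so_far = 44
Position 7 (value 12): max_ending_here = 37, max_so_far = 44
Position 8 (value 2): max_ending_here = 39, max_so_far = 44
Position 9 (value 17): max_ending_here = 56, max_so_far = 56

Maximum subarray: [11, 1, -4, 4, 17, 15, -19, 12, 2, 17]
Maximum sum: 56

The maximum subarray is [11, 1, -4, 4, 17, 15, -19, 12, 2, 17] with sum 56. This subarray runs from index 0 to index 9.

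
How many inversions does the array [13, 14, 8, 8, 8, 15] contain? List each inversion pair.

Finding inversions in [13, 14, 8, 8, 8, 15]:

(0, 2): arr[0]=13 > arr[2]=8
(0, 3): arr[0]=13 > arr[3]=8
(0, 4): arr[0]=13 > arr[4]=8
(1, 2): arr[1]=14 > arr[2]=8
(1, 3): arr[1]=14 > arr[3]=8
(1, 4): arr[1]=14 > arr[4]=8

Total inversions: 6

The array has 6 inversion(s): (0,2), (0,3), (0,4), (1,2), (1,3), (1,4). Each pair (i,j) satisfies i < j and arr[i] > arr[j].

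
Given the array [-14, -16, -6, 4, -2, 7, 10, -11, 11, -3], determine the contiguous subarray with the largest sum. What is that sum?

Using Kadane's algorithm on [-14, -16, -6, 4, -2, 7, 10, -11, 11, -3]:

Scanning through the array:
Position 1 (value -16): max_ending_here = -16, max_so_far = -14
Position 2 (value -6): max_ending_here = -6, max_so_far = -6
Position 3 (value 4): max_ending_here = 4, max_so_far = 4
Position 4 (value -2): max_ending_here = 2, max_so_far = 4
Position 5 (value 7): max_ending_here = 9, max_so_far = 9
Position 6 (value 10): max_ending_here = 19, max_so_far = 19
Position 7 (value -11): max_ending_here = 8, max_so_far = 19
Position 8 (value 11): max_ending_here = 19, max_so_far = 19
Position 9 (value -3): max_ending_here = 16, max_so_far = 19

Maximum subarray: [4, -2, 7, 10]
Maximum sum: 19

The maximum subarray is [4, -2, 7, 10] with sum 19. This subarray runs from index 3 to index 6.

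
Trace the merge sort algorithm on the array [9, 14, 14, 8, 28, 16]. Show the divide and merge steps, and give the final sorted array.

Merge sort trace:

Split: [9, 14, 14, 8, 28, 16] -> [9, 14, 14] and [8, 28, 16]
  Split: [9, 14, 14] -> [9] and [14, 14]
    Split: [14, 14] -> [14] and [14]
    Merge: [14] + [14] -> [14, 14]
  Merge: [9] + [14, 14] -> [9, 14, 14]
  Split: [8, 28, 16] -> [8] and [28, 16]
    Split: [28, 16] -> [28] and [16]
    Merge: [28] + [16] -> [16, 28]
  Merge: [8] + [16, 28] -> [8, 16, 28]
Merge: [9, 14, 14] + [8, 16, 28] -> [8, 9, 14, 14, 16, 28]

Final sorted array: [8, 9, 14, 14, 16, 28]

The merge sort proceeds by recursively splitting the array and merging sorted halves.
After all merges, the sorted array is [8, 9, 14, 14, 16, 28].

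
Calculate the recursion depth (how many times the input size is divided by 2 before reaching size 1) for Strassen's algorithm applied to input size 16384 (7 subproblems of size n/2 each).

For divide and conquer with division factor 2:

Problem sizes at each level:
Level 0: 16384
Level 1: 8192
Level 2: 4096
Level 3: 2048
Level 4: 1024
Level 5: 512
Level 6: 256
Level 7: 128
Level 8: 64
Level 9: 32
Level 10: 16
Level 11: 8
Level 12: 4
Level 13: 2
Level 14: 1

The root is level 0 and the size-1 base case is level 14 (the tree spans levels 0 through 14, i.e. 15 levels counting the root), so the depth is the number of divisions: log_2(16384) = 14

The recursion tree depth is log_2(16384) = 14. At each level, the problem size is divided by 2, so it takes 14 divisions to reduce to a base case of size 1. The algorithm makes 7 recursive calls at each level.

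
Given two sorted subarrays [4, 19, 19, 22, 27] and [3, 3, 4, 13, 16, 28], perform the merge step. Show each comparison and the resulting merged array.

Merging process:

Compare 4 vs 3: take 3 from right. Merged: [3]
Compare 4 vs 3: take 3 from right. Merged: [3, 3]
Compare 4 vs 4: take 4 from left. Merged: [3, 3, 4]
Compare 19 vs 4: take 4 from right. Merged: [3, 3, 4, 4]
Compare 19 vs 13: take 13 from right. Merged: [3, 3, 4, 4, 13]
Compare 19 vs 16: take 16 from right. Merged: [3, 3, 4, 4, 13, 16]
Compare 19 vs 28: take 19 from left. Merged: [3, 3, 4, 4, 13, 16, 19]
Compare 19 vs 28: take 19 from left. Merged: [3, 3, 4, 4, 13, 16, 19, 19]
Compare 22 vs 28: take 22 from left. Merged: [3, 3, 4, 4, 13, 16, 19, 19, 22]
Compare 27 vs 28: take 27 from left. Merged: [3, 3, 4, 4, 13, 16, 19, 19, 22, 27]
Append remaining from right: [28]. Merged: [3, 3, 4, 4, 13, 16, 19, 19, 22, 27, 28]

Final merged array: [3, 3, 4, 4, 13, 16, 19, 19, 22, 27, 28]
Total comparisons: 10

The merged array is [3, 3, 4, 4, 13, 16, 19, 19, 22, 27, 28], requiring 10 comparisons. The merge step runs in O(n) time where n is the total number of elements.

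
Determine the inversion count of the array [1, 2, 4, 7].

Finding inversions in [1, 2, 4, 7]:


Total inversions: 0

The array has 0 inversions. It is already sorted.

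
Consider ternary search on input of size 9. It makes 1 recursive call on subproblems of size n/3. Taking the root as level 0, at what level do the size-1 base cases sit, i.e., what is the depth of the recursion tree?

For divide and conquer with division factor 3:

Problem sizes at each level:
Level 0: 9
Level 1: 3
Level 2: 1

The root is level 0 and the size-1 base case is level 2 (the tree spans levels 0 through 2, i.e. 3 levels counting the root), so the depth is the number of divisions: log_3(9) = 2

The recursion tree depth is log_3(9) = 2. At each level, the problem size is divided by 3, so it takes 2 divisions to reduce to a base case of size 1. The algorithm makes 1 recursive call at each level.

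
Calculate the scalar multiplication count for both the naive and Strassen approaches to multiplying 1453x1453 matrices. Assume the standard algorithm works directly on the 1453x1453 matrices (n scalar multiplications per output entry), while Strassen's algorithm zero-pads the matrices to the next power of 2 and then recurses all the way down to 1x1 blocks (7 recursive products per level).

Matrix multiplication for 1453x1453 matrices:

Strassen's algorithm requires power-of-2 dimensions. Pad 1453x1453 to 2048x2048 (next power of 2).

Standard algorithm: 1453^3 = 3067586677 multiplications
Strassen's algorithm: 7^(log2(2048)) = 7^11 = 1977326743 multiplications
Savings: 3067586677 - 1977326743 = 1090259934 multiplications

Standard: 3067586677 multiplications (1453^3). Strassen: 1977326743 multiplications (7^11, after padding to 2048x2048). Strassen reduces 8 recursive multiplications to 7 at each level.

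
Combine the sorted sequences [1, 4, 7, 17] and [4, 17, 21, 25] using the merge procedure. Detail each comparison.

Merging process:

Compare 1 vs 4: take 1 from left. Merged: [1]
Compare 4 vs 4: take 4 from left. Merged: [1, 4]
Compare 7 vs 4: take 4 from right. Merged: [1, 4, 4]
Compare 7 vs 17: take 7 from left. Merged: [1, 4, 4, 7]
Compare 17 vs 17: take 17 from left. Merged: [1, 4, 4, 7, 17]
Append remaining from right: [17, 21, 25]. Merged: [1, 4, 4, 7, 17, 17, 21, 25]

Final merged array: [1, 4, 4, 7, 17, 17, 21, 25]
Total comparisons: 5

The merged array is [1, 4, 4, 7, 17, 17, 21, 25], requiring 5 comparisons. The merge step runs in O(n) time where n is the total number of elements.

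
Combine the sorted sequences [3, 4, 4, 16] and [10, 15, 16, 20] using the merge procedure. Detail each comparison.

Merging process:

Compare 3 vs 10: take 3 from left. Merged: [3]
Compare 4 vs 10: take 4 from left. Merged: [3, 4]
Compare 4 vs 10: take 4 from left. Merged: [3, 4, 4]
Compare 16 vs 10: take 10 from right. Merged: [3, 4, 4, 10]
Compare 16 vs 15: take 15 from right. Merged: [3, 4, 4, 10, 15]
Compare 16 vs 16: take 16 from left. Merged: [3, 4, 4, 10, 15, 16]
Append remaining from right: [16, 20]. Merged: [3, 4, 4, 10, 15, 16, 16, 20]

Final merged array: [3, 4, 4, 10, 15, 16, 16, 20]
Total comparisons: 6

The merged array is [3, 4, 4, 10, 15, 16, 16, 20], requiring 6 comparisons. The merge step runs in O(n) time where n is the total number of elements.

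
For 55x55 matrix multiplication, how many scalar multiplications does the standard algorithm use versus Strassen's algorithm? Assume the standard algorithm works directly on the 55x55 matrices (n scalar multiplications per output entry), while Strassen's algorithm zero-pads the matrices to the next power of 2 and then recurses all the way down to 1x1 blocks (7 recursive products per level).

Matrix multiplication for 55x55 matrices:

Strassen's algorithm requires power-of-2 dimensions. Pad 55x55 to 64x64 (next power of 2).

Standard algorithm: 55^3 = 166375 multiplications
Strassen's algorithm: 7^(log2(64)) = 7^6 = 117649 multiplications
Savings: 166375 - 117649 = 48726 multiplications

Standard: 166375 multiplications (55^3). Strassen: 117649 multiplications (7^6, after padding to 64x64). Strassen reduces 8 recursive multiplications to 7 at each level.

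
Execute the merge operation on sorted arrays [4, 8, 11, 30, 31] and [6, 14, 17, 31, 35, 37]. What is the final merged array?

Merging process:

Compare 4 vs 6: take 4 from left. Merged: [4]
Compare 8 vs 6: take 6 from right. Merged: [4, 6]
Compare 8 vs 14: take 8 from left. Merged: [4, 6, 8]
Compare 11 vs 14: take 11 from left. Merged: [4, 6, 8, 11]
Compare 30 vs 14: take 14 from right. Merged: [4, 6, 8, 11, 14]
Compare 30 vs 17: take 17 from right. Merged: [4, 6, 8, 11, 14, 17]
Compare 30 vs 31: take 30 from left. Merged: [4, 6, 8, 11, 14, 17, 30]
Compare 31 vs 31: take 31 from left. Merged: [4, 6, 8, 11, 14, 17, 30, 31]
Append remaining from right: [31, 35, 37]. Merged: [4, 6, 8, 11, 14, 17, 30, 31, 31, 35, 37]

Final merged array: [4, 6, 8, 11, 14, 17, 30, 31, 31, 35, 37]
Total comparisons: 8

The merged array is [4, 6, 8, 11, 14, 17, 30, 31, 31, 35, 37], requiring 8 comparisons. The merge step runs in O(n) time where n is the total number of elements.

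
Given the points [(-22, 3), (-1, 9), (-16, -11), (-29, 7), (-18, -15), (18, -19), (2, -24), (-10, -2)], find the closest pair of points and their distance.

Computing all pairwise distances among 8 points:

d((-22, 3), (-1, 9)) = 21.8403
d((-22, 3), (-16, -11)) = 15.2315
d((-22, 3), (-29, 7)) = 8.0623
d((-22, 3), (-18, -15)) = 18.4391
d((-22, 3), (18, -19)) = 45.6508
d((-22, 3), (2, -24)) = 36.1248
d((-22, 3), (-10, -2)) = 13.0
d((-1, 9), (-16, -11)) = 25.0
d((-1, 9), (-29, 7)) = 28.0713
d((-1, 9), (-18, -15)) = 29.4109
d((-1, 9), (18, -19)) = 33.8378
d((-1, 9), (2, -24)) = 33.1361
d((-1, 9), (-10, -2)) = 14.2127
d((-16, -11), (-29, 7)) = 22.2036
d((-16, -11), (-18, -15)) = 4.4721 <-- minimum
d((-16, -11), (18, -19)) = 34.9285
d((-16, -11), (2, -24)) = 22.2036
d((-16, -11), (-10, -2)) = 10.8167
d((-29, 7), (-18, -15)) = 24.5967
d((-29, 7), (18, -19)) = 53.7122
d((-29, 7), (2, -24)) = 43.8406
d((-29, 7), (-10, -2)) = 21.0238
d((-18, -15), (18, -19)) = 36.2215
d((-18, -15), (2, -24)) = 21.9317
d((-18, -15), (-10, -2)) = 15.2643
d((18, -19), (2, -24)) = 16.7631
d((18, -19), (-10, -2)) = 32.7567
d((2, -24), (-10, -2)) = 25.0599

Closest pair: (-16, -11) and (-18, -15) with distance 4.4721

The closest pair is (-16, -11) and (-18, -15) with Euclidean distance 4.4721. For 8 points, brute-force pairwise comparison is shown above. For large n, the divide-and-conquer algorithm (sort by x, recurse on halves, check the dividing strip) achieves O(n log n).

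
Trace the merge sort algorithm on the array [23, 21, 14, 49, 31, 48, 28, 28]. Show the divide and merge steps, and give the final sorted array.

Merge sort trace:

Split: [23, 21, 14, 49, 31, 48, 28, 28] -> [23, 21, 14, 49] and [31, 48, 28, 28]
  Split: [23, 21, 14, 49] -> [23, 21] and [14, 49]
    Split: [23, 21] -> [23] and [21]
    Merge: [23] + [21] -> [21, 23]
    Split: [14, 49] -> [14] and [49]
    Merge: [14] + [49] -> [14, 49]
  Merge: [21, 23] + [14, 49] -> [14, 21, 23, 49]
  Split: [31, 48, 28, 28] -> [31, 48] and [28, 28]
    Split: [31, 48] -> [31] and [48]
    Merge: [31] + [48] -> [31, 48]
    Split: [28, 28] -> [28] and [28]
    Merge: [28] + [28] -> [28, 28]
  Merge: [31, 48] + [28, 28] -> [28, 28, 31, 48]
Merge: [14, 21, 23, 49] + [28, 28, 31, 48] -> [14, 21, 23, 28, 28, 31, 48, 49]

Final sorted array: [14, 21, 23, 28, 28, 31, 48, 49]

The merge sort proceeds by recursively splitting the array and merging sorted halves.
After all merges, the sorted array is [14, 21, 23, 28, 28, 31, 48, 49].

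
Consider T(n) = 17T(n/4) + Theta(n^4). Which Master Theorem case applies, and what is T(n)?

Master Theorem for T(n) = 17T(n/4) + O(n^4):

a = 17, b = 4, c = 4
log_b(a) = log_4(17) = 2.0437

Case 3: c = 4 > log_4(17) = 2.0437
T(n) = O(n^4) = O(n^4)

For T(n) = 17T(n/4) + O(n^4): log_4(17) = 2.0437. This is Case 3 of the Master Theorem (c > log_b(a), work dominated by root), giving O(n^4).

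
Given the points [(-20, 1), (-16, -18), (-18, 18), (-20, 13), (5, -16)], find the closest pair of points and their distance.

Computing all pairwise distances among 5 points:

d((-20, 1), (-16, -18)) = 19.4165
d((-20, 1), (-18, 18)) = 17.1172
d((-20, 1), (-20, 13)) = 12.0
d((-20, 1), (5, -16)) = 30.2324
d((-16, -18), (-18, 18)) = 36.0555
d((-16, -18), (-20, 13)) = 31.257
d((-16, -18), (5, -16)) = 21.095
d((-18, 18), (-20, 13)) = 5.3852 <-- minimum
d((-18, 18), (5, -16)) = 41.0488
d((-20, 13), (5, -16)) = 38.2884

Closest pair: (-18, 18) and (-20, 13) with distance 5.3852

The closest pair is (-18, 18) and (-20, 13) with Euclidean distance 5.3852. For 5 points, brute-force pairwise comparison is shown above. For large n, the divide-and-conquer algorithm (sort by x, recurse on halves, check the dividing strip) achieves O(n log n).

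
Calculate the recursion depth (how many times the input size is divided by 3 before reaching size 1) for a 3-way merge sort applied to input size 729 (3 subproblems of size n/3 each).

For divide and conquer with division factor 3:

Problem sizes at each level:
Level 0: 729
Level 1: 243
Level 2: 81
Level 3: 27
Level 4: 9
Level 5: 3
Level 6: 1

The root is level 0 and the size-1 base case is level 6 (the tree spans levels 0 through 6, i.e. 7 levels counting the root), so the depth is the number of divisions: log_3(729) = 6

The recursion tree depth is log_3(729) = 6. At each level, the problem size is divided by 3, so it takes 6 divisions to reduce to a base case of size 1. The algorithm makes 3 recursive calls at each level.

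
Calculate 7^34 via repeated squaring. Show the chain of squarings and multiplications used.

Computing 7^34 by squaring (build up from 7^1; each line after the first costs one multiplication):

7^1 = 7
7^2 = (7^1)^2 = 7^2 = 49
7^4 = (7^2)^2 = 49^2 = 2401
7^8 = (7^4)^2 = 2401^2 = 5764801
7^16 = (7^8)^2 = 5764801^2 = 33232930569601
7^17 = 7 * 7^16 = 7 * 33232930569601 = 232630513987207
7^34 = (7^17)^2 = 232630513987207^2 = 54116956037952111668959660849

Result: 54116956037952111668959660849
Multiplications needed: 6 (6 lines after 7^1)

7^34 = 54116956037952111668959660849. Using exponentiation by squaring, this requires 6 multiplications. The key idea: if the exponent is even, square the half-power; if odd, multiply by the base once.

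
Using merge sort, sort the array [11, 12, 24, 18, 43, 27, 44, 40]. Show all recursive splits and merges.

Merge sort trace:

Split: [11, 12, 24, 18, 43, 27, 44, 40] -> [11, 12, 24, 18] and [43, 27, 44, 40]
  Split: [11, 12, 24, 18] -> [11, 12] and [24, 18]
    Split: [11, 12] -> [11] and [12]
    Merge: [11] + [12] -> [11, 12]
    Split: [24, 18] -> [24] and [18]
    Merge: [24] + [18] -> [18, 24]
  Merge: [11, 12] + [18, 24] -> [11, 12, 18, 24]
  Split: [43, 27, 44, 40] -> [43, 27] and [44, 40]
    Split: [43, 27] -> [43] and [27]
    Merge: [43] + [27] -> [27, 43]
    Split: [44, 40] -> [44] and [40]
    Merge: [44] + [40] -> [40, 44]
  Merge: [27, 43] + [40, 44] -> [27, 40, 43, 44]
Merge: [11, 12, 18, 24] + [27, 40, 43, 44] -> [11, 12, 18, 24, 27, 40, 43, 44]

Final sorted array: [11, 12, 18, 24, 27, 40, 43, 44]

The merge sort proceeds by recursively splitting the array and merging sorted halves.
After all merges, the sorted array is [11, 12, 18, 24, 27, 40, 43, 44].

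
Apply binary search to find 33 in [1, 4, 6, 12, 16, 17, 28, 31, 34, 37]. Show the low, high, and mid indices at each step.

Binary search for 33 in [1, 4, 6, 12, 16, 17, 28, 31, 34, 37]:

lo=0, hi=9, mid=4, arr[mid]=16 -> 16 < 33, search right half
lo=5, hi=9, mid=7, arr[mid]=31 -> 31 < 33, search right half
lo=8, hi=9, mid=8, arr[mid]=34 -> 34 > 33, search left half
lo=8 > hi=7, target 33 not found

Binary search determines that 33 is not in the array after 3 comparisons. The search space was exhausted without finding the target.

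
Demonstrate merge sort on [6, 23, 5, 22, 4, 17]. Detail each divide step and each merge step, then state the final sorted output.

Merge sort trace:

Split: [6, 23, 5, 22, 4, 17] -> [6, 23, 5] and [22, 4, 17]
  Split: [6, 23, 5] -> [6] and [23, 5]
    Split: [23, 5] -> [23] and [5]
    Merge: [23] + [5] -> [5, 23]
  Merge: [6] + [5, 23] -> [5, 6, 23]
  Split: [22, 4, 17] -> [22] and [4, 17]
    Split: [4, 17] -> [4] and [17]
    Merge: [4] + [17] -> [4, 17]
  Merge: [22] + [4, 17] -> [4, 17, 22]
Merge: [5, 6, 23] + [4, 17, 22] -> [4, 5, 6, 17, 22, 23]

Final sorted array: [4, 5, 6, 17, 22, 23]

The merge sort proceeds by recursively splitting the array and merging sorted halves.
After all merges, the sorted array is [4, 5, 6, 17, 22, 23].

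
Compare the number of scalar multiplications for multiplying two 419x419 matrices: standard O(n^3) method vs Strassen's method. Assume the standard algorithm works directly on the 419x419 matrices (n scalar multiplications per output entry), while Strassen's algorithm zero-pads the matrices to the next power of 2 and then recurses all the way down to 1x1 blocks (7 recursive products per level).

Matrix multiplication for 419x419 matrices:

Strassen's algorithm requires power-of-2 dimensions. Pad 419x419 to 512x512 (next power of 2).

Standard algorithm: 419^3 = 73560059 multiplications
Strassen's algorithm: 7^(log2(512)) = 7^9 = 40353607 multiplications
Savings: 73560059 - 40353607 = 33206452 multiplications

Standard: 73560059 multiplications (419^3). Strassen: 40353607 multiplications (7^9, after padding to 512x512). Strassen reduces 8 recursive multiplications to 7 at each level.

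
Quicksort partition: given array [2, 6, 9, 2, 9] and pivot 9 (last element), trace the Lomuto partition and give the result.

Lomuto partition with pivot = 9:

Initial array: [2, 6, 9, 2, 9]

arr[0]=2 <= 9: swap with position 0, array becomes [2, 6, 9, 2, 9]
arr[1]=6 <= 9: swap with position 1, array becomes [2, 6, 9, 2, 9]
arr[2]=9 <= 9: swap with position 2, array becomes [2, 6, 9, 2, 9]
arr[3]=2 <= 9: swap with position 3, array becomes [2, 6, 9, 2, 9]

Place pivot at position 4: [2, 6, 9, 2, 9]
Pivot position: 4

After partitioning with pivot 9, the array becomes [2, 6, 9, 2, 9]. The pivot is placed at index 4. All elements to the left of the pivot are <= 9, and all elements to the right are > 9.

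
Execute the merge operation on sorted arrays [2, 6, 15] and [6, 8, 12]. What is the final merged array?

Merging process:

Compare 2 vs 6: take 2 from left. Merged: [2]
Compare 6 vs 6: take 6 from left. Merged: [2, 6]
Compare 15 vs 6: take 6 from right. Merged: [2, 6, 6]
Compare 15 vs 8: take 8 from right. Merged: [2, 6, 6, 8]
Compare 15 vs 12: take 12 from right. Merged: [2, 6, 6, 8, 12]
Append remaining from left: [15]. Merged: [2, 6, 6, 8, 12, 15]

Final merged array: [2, 6, 6, 8, 12, 15]
Total comparisons: 5

The merged array is [2, 6, 6, 8, 12, 15], requiring 5 comparisons. The merge step runs in O(n) time where n is the total number of elements.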